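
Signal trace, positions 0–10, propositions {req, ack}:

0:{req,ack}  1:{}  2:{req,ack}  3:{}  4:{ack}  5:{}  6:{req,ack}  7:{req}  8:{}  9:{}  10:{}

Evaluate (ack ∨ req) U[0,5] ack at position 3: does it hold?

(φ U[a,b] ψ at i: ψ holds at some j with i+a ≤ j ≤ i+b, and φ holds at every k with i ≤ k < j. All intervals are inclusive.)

False

Need some j in [3,8] with ack, and (ack ∨ req) at every k in [3,j-1].
  j=3: ack false.
  j=4: ack holds, but (ack ∨ req) fails at k=3 → not this j.
  j=5: ack false.
  j=6: ack holds, but (ack ∨ req) fails at k=3 → not this j.
  j=7: ack false.
  j=8: ack false.
No j in the window works → until fails.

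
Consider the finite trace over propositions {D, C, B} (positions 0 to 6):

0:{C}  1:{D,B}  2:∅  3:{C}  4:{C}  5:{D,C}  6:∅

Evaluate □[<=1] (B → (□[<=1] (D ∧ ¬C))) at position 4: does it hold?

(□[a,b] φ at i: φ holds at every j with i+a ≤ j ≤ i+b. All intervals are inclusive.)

Yes

Check (B → (□[<=1] (D ∧ ¬C))) at every j in [4,5]:
  j=4: antecedent false → ✓
  j=5: antecedent false → ✓
All positions satisfy it → formula holds.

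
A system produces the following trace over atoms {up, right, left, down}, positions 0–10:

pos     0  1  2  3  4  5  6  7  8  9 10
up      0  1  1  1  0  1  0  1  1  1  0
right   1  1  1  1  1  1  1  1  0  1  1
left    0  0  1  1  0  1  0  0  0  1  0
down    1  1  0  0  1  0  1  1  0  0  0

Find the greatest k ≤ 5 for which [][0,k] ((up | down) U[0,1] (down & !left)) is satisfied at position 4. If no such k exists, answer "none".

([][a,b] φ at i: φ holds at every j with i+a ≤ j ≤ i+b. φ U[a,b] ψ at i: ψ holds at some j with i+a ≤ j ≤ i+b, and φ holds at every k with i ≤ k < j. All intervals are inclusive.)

((up | down) U[0,1] (down & !left)) must hold from j=4 onward; find where it first fails.
  j=4: holds
  j=5: holds
  j=6: holds
  j=7: holds
  j=8: fails
Holds on [4,7], so largest k = 3.

3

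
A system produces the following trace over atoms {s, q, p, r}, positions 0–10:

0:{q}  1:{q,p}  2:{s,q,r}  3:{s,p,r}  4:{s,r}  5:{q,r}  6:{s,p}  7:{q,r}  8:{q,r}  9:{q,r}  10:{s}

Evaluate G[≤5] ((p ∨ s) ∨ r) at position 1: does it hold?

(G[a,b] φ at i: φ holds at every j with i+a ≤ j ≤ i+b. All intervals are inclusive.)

Holds

Check ((p ∨ s) ∨ r) at every j in [1,6]:
  j=1: true
  j=2: true
  j=3: true
  j=4: true
  j=5: true
  j=6: true
All positions satisfy it → formula holds.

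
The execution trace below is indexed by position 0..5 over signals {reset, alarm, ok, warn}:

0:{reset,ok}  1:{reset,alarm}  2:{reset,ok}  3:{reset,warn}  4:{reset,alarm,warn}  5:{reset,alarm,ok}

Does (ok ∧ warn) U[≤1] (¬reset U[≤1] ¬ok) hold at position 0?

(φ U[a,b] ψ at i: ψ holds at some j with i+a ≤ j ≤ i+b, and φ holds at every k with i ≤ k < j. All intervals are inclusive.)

Does not hold

Need some j in [0,1] with (¬reset U[≤1] ¬ok), and (ok ∧ warn) at every k in [0,j-1].
  j=0: (¬reset U[≤1] ¬ok) — fails.
  j=1: (¬reset U[≤1] ¬ok) holds, but (ok ∧ warn) fails at k=0 → not this j.
No j in the window works → until fails.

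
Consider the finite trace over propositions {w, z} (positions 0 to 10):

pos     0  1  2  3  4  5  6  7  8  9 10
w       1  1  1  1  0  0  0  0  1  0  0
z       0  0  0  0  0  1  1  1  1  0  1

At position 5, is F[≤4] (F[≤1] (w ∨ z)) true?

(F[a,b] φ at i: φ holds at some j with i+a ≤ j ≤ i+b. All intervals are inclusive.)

Holds

Check F[≤1] (w ∨ z) at each j in [5,9]:
  j=5: holds (witness at 5)
  j=6: holds (witness at 6)
  j=7: holds (witness at 7)
  j=8: holds (witness at 8)
  j=9: holds (witness at 10)
Found at j=5 → formula holds.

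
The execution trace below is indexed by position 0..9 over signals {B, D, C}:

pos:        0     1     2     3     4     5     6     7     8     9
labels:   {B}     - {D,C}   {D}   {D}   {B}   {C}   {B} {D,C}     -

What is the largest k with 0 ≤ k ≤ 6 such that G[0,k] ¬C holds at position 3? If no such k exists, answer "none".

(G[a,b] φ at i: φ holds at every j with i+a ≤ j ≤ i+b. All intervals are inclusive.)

2

¬C must hold from j=3 onward; find where it first fails.
  j=3: holds
  j=4: holds
  j=5: holds
  j=6: fails
Holds on [3,5], so largest k = 2.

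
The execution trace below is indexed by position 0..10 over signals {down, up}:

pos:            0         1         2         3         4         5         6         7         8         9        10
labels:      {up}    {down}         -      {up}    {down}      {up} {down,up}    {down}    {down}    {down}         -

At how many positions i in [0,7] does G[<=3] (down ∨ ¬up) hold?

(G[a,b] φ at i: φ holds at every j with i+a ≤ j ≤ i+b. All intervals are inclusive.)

2

Evaluate at each i in [0,7]:
  i=0: ✗ (fails at j=0)
  i=1: ✗ (fails at j=3)
  i=2: ✗ (fails at j=3)
  i=3: ✗ (fails at j=3)
  i=4: ✗ (fails at j=5)
  i=5: ✗ (fails at j=5)
  i=6: ✓ (all of [6,9])
  i=7: ✓ (all of [7,10])
Positions where it holds: {6, 7} → 2.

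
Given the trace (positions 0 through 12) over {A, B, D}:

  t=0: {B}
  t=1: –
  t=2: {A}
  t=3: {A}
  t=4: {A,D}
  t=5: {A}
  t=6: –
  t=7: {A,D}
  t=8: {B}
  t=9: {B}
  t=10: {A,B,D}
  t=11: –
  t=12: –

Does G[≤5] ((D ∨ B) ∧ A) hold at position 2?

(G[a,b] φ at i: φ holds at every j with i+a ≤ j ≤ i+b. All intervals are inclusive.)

No

Check ((D ∨ B) ∧ A) at every j in [2,7]:
  j=2: false
  j=3: false
  j=4: true
  j=5: false
  j=6: false
  j=7: true
Fails at j=2 → formula fails.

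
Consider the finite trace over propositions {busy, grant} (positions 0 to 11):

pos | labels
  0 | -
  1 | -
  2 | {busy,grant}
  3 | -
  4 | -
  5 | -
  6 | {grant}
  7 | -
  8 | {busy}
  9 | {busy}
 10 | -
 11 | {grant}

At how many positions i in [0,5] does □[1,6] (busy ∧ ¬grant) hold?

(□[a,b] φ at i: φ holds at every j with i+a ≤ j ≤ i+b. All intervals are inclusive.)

0

Evaluate at each i in [0,5]:
  i=0: ✗ (fails at j=1)
  i=1: ✗ (fails at j=2)
  i=2: ✗ (fails at j=3)
  i=3: ✗ (fails at j=4)
  i=4: ✗ (fails at j=5)
  i=5: ✗ (fails at j=6)
Positions where it holds: {} → 0.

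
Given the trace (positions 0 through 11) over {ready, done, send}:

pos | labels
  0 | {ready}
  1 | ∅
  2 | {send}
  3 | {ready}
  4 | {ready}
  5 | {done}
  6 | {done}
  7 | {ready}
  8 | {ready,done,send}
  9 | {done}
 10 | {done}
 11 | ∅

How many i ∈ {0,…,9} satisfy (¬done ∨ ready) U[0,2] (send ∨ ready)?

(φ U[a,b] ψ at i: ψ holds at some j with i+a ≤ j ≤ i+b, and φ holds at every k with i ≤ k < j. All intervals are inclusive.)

7

Evaluate at each i in [0,9]:
  i=0: ✓ (rhs at j=0)
  i=1: ✓ (rhs at j=2; lhs holds on [1,1])
  i=2: ✓ (rhs at j=2)
  i=3: ✓ (rhs at j=3)
  i=4: ✓ (rhs at j=4)
  i=5: ✗ (lhs fails at k=5 before rhs at j=7)
  i=6: ✗ (lhs fails at k=6 before rhs at j=7)
  i=7: ✓ (rhs at j=7)
  i=8: ✓ (rhs at j=8)
  i=9: ✗ (no rhs in [9,11])
Positions where it holds: {0, 1, 2, 3, 4, 7, 8} → 7.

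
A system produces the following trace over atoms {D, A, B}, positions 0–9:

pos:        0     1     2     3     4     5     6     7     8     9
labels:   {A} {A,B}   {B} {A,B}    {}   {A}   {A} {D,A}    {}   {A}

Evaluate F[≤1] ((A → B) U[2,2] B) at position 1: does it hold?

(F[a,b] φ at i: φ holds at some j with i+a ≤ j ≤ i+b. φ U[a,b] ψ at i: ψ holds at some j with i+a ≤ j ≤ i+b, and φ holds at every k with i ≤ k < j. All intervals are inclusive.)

Check ((A → B) U[2,2] B) at each j in [1,2]:
  j=1: holds
  j=2: fails
Found at j=1 → formula holds.

Holds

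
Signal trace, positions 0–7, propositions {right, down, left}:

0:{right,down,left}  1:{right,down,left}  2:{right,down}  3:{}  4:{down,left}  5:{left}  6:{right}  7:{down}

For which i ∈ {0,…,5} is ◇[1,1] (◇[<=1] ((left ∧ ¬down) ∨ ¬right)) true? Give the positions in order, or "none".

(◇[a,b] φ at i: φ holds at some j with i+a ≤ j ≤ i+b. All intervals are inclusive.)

Evaluate at each i in [0,5]:
  i=0: ✗ (none in [1,1])
  i=1: ✓ (witness j=2)
  i=2: ✓ (witness j=3)
  i=3: ✓ (witness j=4)
  i=4: ✓ (witness j=5)
  i=5: ✓ (witness j=6)

1, 2, 3, 4, 5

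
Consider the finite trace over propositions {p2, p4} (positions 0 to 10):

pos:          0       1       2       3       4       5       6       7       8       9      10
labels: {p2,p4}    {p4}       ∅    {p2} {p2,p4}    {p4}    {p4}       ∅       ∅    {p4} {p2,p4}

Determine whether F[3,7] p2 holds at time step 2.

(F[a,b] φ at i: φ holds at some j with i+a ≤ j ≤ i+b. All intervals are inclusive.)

No

Check p2 at each j in [5,9]:
  j=5: false
  j=6: false
  j=7: false
  j=8: false
  j=9: false
No position in the window satisfies it → formula fails.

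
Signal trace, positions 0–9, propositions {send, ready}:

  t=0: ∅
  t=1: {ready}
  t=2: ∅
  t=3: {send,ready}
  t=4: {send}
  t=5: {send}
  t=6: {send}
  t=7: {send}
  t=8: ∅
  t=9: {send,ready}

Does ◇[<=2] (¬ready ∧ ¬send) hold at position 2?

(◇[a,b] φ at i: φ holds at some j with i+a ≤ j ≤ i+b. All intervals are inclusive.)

Check (¬ready ∧ ¬send) at each j in [2,4]:
  j=2: true
  j=3: false
  j=4: false
Found at j=2 → formula holds.

Holds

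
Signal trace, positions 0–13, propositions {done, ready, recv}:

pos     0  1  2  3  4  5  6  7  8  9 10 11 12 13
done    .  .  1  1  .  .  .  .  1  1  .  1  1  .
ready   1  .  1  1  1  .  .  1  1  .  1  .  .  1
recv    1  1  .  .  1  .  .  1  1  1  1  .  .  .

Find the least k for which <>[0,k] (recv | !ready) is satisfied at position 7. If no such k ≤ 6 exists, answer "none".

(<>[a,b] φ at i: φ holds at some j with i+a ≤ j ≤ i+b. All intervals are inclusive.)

0

Scan j = 7,8,… for (recv | !ready):
  j=7: holds
First hit at j=7, so smallest k = 7-7 = 0.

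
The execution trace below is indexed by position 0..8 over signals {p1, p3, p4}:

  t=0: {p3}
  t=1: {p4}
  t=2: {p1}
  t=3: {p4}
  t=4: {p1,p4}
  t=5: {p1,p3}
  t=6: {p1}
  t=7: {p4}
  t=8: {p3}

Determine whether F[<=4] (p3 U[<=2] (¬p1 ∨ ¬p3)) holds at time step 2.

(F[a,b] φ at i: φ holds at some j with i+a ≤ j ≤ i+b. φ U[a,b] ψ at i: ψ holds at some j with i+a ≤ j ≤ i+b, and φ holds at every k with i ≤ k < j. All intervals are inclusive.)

Check (p3 U[<=2] (¬p1 ∨ ¬p3)) at each j in [2,6]:
  j=2: holds
  j=3: holds
  j=4: holds
  j=5: holds
  j=6: holds
Found at j=2 → formula holds.

Holds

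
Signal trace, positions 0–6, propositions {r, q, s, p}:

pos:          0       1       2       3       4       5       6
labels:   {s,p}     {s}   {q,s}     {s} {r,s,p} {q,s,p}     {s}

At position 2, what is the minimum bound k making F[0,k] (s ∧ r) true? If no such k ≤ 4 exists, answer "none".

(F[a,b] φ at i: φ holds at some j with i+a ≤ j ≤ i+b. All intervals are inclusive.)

Scan j = 2,3,… for (s ∧ r):
  j=2: fails
  j=3: fails
  j=4: holds
First hit at j=4, so smallest k = 4-2 = 2.

2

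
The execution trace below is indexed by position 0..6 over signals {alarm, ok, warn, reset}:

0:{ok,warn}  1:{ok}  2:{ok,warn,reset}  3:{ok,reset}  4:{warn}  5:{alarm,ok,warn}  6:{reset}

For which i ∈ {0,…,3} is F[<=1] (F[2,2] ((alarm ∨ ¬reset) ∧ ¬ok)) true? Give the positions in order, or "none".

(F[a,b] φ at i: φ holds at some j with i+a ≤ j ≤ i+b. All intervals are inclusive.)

Evaluate at each i in [0,3]:
  i=0: ✗ (none in [0,1])
  i=1: ✓ (witness j=2)
  i=2: ✓ (witness j=2)
  i=3: ✗ (none in [3,4])

1, 2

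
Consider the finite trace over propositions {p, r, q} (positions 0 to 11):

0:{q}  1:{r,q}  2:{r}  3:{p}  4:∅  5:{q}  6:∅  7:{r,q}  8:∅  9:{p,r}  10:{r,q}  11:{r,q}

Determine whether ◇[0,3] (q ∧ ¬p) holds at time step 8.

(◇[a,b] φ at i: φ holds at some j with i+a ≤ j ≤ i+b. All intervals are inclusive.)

Yes

Check (q ∧ ¬p) at each j in [8,11]:
  j=8: false
  j=9: false
  j=10: true
  j=11: true
Found at j=10 → formula holds.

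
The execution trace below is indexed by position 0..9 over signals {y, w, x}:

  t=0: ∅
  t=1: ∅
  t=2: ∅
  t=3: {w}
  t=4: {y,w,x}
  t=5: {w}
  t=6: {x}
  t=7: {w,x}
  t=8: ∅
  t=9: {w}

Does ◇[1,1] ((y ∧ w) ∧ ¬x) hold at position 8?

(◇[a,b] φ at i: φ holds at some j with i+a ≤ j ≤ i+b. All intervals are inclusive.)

False

Check ((y ∧ w) ∧ ¬x) at each j in [9,9]:
  j=9: false
No position in the window satisfies it → formula fails.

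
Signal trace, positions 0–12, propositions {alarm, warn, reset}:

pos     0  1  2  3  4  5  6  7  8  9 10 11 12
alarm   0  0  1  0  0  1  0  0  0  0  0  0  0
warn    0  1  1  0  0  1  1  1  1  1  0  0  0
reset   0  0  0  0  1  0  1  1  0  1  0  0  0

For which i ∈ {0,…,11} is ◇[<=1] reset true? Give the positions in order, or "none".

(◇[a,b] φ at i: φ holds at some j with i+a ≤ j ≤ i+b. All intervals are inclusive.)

3, 4, 5, 6, 7, 8, 9

Evaluate at each i in [0,11]:
  i=0: ✗ (none in [0,1])
  i=1: ✗ (none in [1,2])
  i=2: ✗ (none in [2,3])
  i=3: ✓ (witness j=4)
  i=4: ✓ (witness j=4)
  i=5: ✓ (witness j=6)
  i=6: ✓ (witness j=6)
  i=7: ✓ (witness j=7)
  i=8: ✓ (witness j=9)
  i=9: ✓ (witness j=9)
  i=10: ✗ (none in [10,11])
  i=11: ✗ (none in [11,12])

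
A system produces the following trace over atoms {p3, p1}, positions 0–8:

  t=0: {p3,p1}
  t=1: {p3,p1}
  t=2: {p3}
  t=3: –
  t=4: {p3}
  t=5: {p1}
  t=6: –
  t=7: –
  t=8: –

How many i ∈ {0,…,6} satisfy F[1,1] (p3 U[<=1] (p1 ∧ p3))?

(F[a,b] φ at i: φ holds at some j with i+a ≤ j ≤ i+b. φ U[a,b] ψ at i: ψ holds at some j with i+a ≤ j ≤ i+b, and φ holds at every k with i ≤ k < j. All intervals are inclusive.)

1

Evaluate at each i in [0,6]:
  i=0: ✓ (witness j=1)
  i=1: ✗ (none in [2,2])
  i=2: ✗ (none in [3,3])
  i=3: ✗ (none in [4,4])
  i=4: ✗ (none in [5,5])
  i=5: ✗ (none in [6,6])
  i=6: ✗ (none in [7,7])
Positions where it holds: {0} → 1.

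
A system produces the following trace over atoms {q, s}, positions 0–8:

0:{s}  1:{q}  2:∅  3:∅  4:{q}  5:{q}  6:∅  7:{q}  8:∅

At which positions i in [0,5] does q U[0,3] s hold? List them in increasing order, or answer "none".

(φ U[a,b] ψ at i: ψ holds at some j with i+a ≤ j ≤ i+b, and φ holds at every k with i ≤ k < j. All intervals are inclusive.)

0

Evaluate at each i in [0,5]:
  i=0: ✓ (rhs at j=0)
  i=1: ✗ (no rhs in [1,4])
  i=2: ✗ (no rhs in [2,5])
  i=3: ✗ (no rhs in [3,6])
  i=4: ✗ (no rhs in [4,7])
  i=5: ✗ (no rhs in [5,8])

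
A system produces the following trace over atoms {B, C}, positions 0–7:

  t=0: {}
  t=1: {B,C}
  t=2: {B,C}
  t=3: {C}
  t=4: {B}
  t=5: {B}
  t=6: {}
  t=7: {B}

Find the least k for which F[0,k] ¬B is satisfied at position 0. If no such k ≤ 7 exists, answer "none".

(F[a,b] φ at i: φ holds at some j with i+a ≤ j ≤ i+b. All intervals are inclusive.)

0

Scan j = 0,1,… for ¬B:
  j=0: holds
First hit at j=0, so smallest k = 0-0 = 0.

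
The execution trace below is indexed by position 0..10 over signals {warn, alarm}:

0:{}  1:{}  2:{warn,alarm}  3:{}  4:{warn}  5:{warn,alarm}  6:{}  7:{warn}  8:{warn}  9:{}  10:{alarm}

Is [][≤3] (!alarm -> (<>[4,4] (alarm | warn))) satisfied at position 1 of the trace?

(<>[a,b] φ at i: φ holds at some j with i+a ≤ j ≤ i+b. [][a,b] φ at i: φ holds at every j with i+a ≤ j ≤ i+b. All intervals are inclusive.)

Yes

Check (!alarm -> (<>[4,4] (alarm | warn))) at every j in [1,4]:
  j=1: antecedent true; consequent holds (witness at 5) → ✓
  j=2: antecedent false → ✓
  j=3: antecedent true; consequent holds (witness at 7) → ✓
  j=4: antecedent true; consequent holds (witness at 8) → ✓
All positions satisfy it → formula holds.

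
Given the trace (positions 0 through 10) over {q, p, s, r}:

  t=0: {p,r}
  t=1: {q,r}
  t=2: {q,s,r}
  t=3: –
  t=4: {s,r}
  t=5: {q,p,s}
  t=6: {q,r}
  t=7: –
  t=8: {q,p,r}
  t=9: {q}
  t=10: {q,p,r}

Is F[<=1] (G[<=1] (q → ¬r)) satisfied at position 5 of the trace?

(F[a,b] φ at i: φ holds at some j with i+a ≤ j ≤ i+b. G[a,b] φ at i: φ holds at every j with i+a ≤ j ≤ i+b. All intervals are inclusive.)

Does not hold

Check G[<=1] (q → ¬r) at each j in [5,6]:
  j=5: fails at 6
  j=6: fails at 6
No position in the window satisfies it → formula fails.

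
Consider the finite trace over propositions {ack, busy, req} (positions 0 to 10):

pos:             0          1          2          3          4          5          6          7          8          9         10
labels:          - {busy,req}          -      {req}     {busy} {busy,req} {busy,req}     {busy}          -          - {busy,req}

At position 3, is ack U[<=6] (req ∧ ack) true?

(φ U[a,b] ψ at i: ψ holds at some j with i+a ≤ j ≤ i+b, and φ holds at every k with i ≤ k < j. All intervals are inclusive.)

False

Need some j in [3,9] with (req ∧ ack), and ack at every k in [3,j-1].
  j=3: (req ∧ ack) false.
  j=4: (req ∧ ack) false.
  j=5: (req ∧ ack) false.
  j=6: (req ∧ ack) false.
  j=7: (req ∧ ack) false.
  j=8: (req ∧ ack) false.
  j=9: (req ∧ ack) false.
No j in the window works → until fails.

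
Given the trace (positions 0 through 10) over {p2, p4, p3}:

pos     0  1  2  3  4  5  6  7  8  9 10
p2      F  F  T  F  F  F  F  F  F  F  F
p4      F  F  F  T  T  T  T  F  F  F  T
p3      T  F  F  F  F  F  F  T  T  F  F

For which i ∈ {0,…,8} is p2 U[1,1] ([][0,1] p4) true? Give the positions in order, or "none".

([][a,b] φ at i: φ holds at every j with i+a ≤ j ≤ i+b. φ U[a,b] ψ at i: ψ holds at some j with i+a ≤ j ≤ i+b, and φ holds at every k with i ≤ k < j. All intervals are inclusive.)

Evaluate at each i in [0,8]:
  i=0: ✗ (no rhs in [1,1])
  i=1: ✗ (no rhs in [2,2])
  i=2: ✓ (rhs at j=3; lhs holds on [2,2])
  i=3: ✗ (lhs fails at k=3 before rhs at j=4)
  i=4: ✗ (lhs fails at k=4 before rhs at j=5)
  i=5: ✗ (no rhs in [6,6])
  i=6: ✗ (no rhs in [7,7])
  i=7: ✗ (no rhs in [8,8])
  i=8: ✗ (no rhs in [9,9])

2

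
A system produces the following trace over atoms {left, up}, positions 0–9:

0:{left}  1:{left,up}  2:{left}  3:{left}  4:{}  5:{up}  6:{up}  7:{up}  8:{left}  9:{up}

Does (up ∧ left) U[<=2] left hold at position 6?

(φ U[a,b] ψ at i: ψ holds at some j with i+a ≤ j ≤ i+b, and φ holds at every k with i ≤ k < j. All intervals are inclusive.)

False

Need some j in [6,8] with left, and (up ∧ left) at every k in [6,j-1].
  j=6: left false.
  j=7: left false.
  j=8: left holds, but (up ∧ left) fails at k=6 → not this j.
No j in the window works → until fails.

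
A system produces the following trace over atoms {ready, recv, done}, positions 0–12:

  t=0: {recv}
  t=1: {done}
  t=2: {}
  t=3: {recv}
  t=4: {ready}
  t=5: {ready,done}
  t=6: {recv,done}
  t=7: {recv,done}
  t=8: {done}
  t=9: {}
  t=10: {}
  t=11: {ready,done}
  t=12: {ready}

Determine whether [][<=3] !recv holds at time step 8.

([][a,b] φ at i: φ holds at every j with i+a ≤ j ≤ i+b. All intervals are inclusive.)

True

Check !recv at every j in [8,11]:
  j=8: true
  j=9: true
  j=10: true
  j=11: true
All positions satisfy it → formula holds.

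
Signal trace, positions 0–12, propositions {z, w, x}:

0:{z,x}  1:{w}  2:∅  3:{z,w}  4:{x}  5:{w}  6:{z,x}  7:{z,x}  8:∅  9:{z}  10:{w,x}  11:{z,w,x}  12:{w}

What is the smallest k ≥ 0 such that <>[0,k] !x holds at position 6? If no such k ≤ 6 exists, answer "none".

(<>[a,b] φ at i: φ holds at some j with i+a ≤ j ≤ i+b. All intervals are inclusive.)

Scan j = 6,7,… for !x:
  j=6: fails
  j=7: fails
  j=8: holds
First hit at j=8, so smallest k = 8-6 = 2.

2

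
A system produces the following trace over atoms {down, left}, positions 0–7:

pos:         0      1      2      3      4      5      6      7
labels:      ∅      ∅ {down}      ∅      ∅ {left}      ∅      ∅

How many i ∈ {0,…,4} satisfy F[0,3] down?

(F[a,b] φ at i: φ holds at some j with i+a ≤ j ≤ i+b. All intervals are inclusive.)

3

Evaluate at each i in [0,4]:
  i=0: ✓ (witness j=2)
  i=1: ✓ (witness j=2)
  i=2: ✓ (witness j=2)
  i=3: ✗ (none in [3,6])
  i=4: ✗ (none in [4,7])
Positions where it holds: {0, 1, 2} → 3.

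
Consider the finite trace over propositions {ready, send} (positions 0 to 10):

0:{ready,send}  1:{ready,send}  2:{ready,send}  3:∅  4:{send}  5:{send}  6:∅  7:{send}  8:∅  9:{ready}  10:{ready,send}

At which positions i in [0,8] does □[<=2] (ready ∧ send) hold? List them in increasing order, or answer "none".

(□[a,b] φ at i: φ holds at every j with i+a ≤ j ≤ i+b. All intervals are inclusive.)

Evaluate at each i in [0,8]:
  i=0: ✓ (all of [0,2])
  i=1: ✗ (fails at j=3)
  i=2: ✗ (fails at j=3)
  i=3: ✗ (fails at j=3)
  i=4: ✗ (fails at j=4)
  i=5: ✗ (fails at j=5)
  i=6: ✗ (fails at j=6)
  i=7: ✗ (fails at j=7)
  i=8: ✗ (fails at j=8)

0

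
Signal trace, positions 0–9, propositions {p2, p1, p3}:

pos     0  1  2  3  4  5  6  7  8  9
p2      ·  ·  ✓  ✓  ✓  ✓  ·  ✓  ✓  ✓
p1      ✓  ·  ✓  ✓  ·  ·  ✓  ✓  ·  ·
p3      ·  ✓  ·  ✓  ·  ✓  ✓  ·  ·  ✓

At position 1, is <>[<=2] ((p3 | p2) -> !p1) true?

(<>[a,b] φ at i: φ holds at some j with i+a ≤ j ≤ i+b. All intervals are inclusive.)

True

Check ((p3 | p2) -> !p1) at each j in [1,3]:
  j=1: true
  j=2: false
  j=3: false
Found at j=1 → formula holds.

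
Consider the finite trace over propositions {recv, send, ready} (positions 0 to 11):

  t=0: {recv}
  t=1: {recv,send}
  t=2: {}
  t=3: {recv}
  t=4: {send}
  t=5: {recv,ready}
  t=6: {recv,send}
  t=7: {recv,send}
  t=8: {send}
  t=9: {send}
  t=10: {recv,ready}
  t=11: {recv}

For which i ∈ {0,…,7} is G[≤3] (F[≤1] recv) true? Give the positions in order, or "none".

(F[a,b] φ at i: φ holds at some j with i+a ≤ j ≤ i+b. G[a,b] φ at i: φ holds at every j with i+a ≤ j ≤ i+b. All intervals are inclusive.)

Evaluate at each i in [0,7]:
  i=0: ✓ (all of [0,3])
  i=1: ✓ (all of [1,4])
  i=2: ✓ (all of [2,5])
  i=3: ✓ (all of [3,6])
  i=4: ✓ (all of [4,7])
  i=5: ✗ (fails at j=8)
  i=6: ✗ (fails at j=8)
  i=7: ✗ (fails at j=8)

0, 1, 2, 3, 4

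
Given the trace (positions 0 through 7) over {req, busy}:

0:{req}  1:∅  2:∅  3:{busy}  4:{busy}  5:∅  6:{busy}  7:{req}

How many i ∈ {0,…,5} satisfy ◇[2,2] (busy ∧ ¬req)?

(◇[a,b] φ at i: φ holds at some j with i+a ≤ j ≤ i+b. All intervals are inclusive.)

Evaluate at each i in [0,5]:
  i=0: ✗ (none in [2,2])
  i=1: ✓ (witness j=3)
  i=2: ✓ (witness j=4)
  i=3: ✗ (none in [5,5])
  i=4: ✓ (witness j=6)
  i=5: ✗ (none in [7,7])
Positions where it holds: {1, 2, 4} → 3.

3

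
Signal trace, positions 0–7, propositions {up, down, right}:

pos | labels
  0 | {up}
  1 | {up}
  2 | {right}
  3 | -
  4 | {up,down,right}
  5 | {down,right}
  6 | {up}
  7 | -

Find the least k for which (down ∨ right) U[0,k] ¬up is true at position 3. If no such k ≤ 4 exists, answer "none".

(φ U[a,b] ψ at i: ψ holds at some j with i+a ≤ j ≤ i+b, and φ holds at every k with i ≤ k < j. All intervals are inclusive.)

0

Need earliest j ≥ 3 with ¬up, and (down ∨ right) at every k in [3,j-1].
  j=3: rhs holds (empty prefix). k = 0.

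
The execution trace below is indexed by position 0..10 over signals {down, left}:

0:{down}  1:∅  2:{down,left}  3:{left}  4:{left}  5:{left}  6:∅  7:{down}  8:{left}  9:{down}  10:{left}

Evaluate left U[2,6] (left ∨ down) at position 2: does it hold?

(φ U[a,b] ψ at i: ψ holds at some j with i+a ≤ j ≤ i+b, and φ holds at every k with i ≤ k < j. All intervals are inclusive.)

True

Need some j in [4,8] with (left ∨ down), and left at every k in [2,j-1].
  j=4: (left ∨ down) holds; left holds at every k in [2,3] → satisfied.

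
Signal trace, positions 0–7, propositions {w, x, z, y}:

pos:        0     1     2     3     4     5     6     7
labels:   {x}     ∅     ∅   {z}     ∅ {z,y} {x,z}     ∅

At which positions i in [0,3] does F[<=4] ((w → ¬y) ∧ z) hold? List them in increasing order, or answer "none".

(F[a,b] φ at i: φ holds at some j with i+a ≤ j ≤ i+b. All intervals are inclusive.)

Evaluate at each i in [0,3]:
  i=0: ✓ (witness j=3)
  i=1: ✓ (witness j=3)
  i=2: ✓ (witness j=3)
  i=3: ✓ (witness j=3)

0, 1, 2, 3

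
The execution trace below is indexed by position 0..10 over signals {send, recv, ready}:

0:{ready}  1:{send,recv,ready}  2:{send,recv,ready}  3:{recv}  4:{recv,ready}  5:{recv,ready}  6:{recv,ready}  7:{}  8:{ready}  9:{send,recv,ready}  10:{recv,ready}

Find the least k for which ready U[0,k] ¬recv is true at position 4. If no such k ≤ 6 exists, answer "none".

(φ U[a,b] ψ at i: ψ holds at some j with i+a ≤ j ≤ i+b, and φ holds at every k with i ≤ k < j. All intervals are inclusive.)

3

Need earliest j ≥ 4 with ¬recv, and ready at every k in [4,j-1].
  j=4: rhs fails.
  j=5: rhs fails.
  j=6: rhs fails.
  j=7: rhs holds; lhs holds on [4,6]. k = 3.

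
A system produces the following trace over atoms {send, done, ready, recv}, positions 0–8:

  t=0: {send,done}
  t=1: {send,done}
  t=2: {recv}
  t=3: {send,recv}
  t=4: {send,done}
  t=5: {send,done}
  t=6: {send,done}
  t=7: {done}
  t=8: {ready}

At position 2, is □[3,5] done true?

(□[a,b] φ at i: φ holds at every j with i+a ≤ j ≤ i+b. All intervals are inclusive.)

Yes

Check done at every j in [5,7]:
  j=5: true
  j=6: true
  j=7: true
All positions satisfy it → formula holds.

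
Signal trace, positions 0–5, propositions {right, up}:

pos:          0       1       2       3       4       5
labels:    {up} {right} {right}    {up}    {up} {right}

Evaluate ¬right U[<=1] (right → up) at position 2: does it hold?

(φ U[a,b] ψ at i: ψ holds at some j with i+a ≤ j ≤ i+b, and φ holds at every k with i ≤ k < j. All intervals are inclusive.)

Need some j in [2,3] with (right → up), and ¬right at every k in [2,j-1].
  j=2: (right → up) false.
  j=3: (right → up) holds, but ¬right fails at k=2 → not this j.
No j in the window works → until fails.

No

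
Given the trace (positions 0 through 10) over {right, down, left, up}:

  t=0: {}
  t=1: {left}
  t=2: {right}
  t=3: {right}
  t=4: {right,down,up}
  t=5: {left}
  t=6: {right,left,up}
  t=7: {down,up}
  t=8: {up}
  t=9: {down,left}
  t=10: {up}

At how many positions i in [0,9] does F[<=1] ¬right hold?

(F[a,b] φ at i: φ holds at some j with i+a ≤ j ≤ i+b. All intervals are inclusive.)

Evaluate at each i in [0,9]:
  i=0: ✓ (witness j=0)
  i=1: ✓ (witness j=1)
  i=2: ✗ (none in [2,3])
  i=3: ✗ (none in [3,4])
  i=4: ✓ (witness j=5)
  i=5: ✓ (witness j=5)
  i=6: ✓ (witness j=7)
  i=7: ✓ (witness j=7)
  i=8: ✓ (witness j=8)
  i=9: ✓ (witness j=9)
Positions where it holds: {0, 1, 4, 5, 6, 7, 8, 9} → 8.

8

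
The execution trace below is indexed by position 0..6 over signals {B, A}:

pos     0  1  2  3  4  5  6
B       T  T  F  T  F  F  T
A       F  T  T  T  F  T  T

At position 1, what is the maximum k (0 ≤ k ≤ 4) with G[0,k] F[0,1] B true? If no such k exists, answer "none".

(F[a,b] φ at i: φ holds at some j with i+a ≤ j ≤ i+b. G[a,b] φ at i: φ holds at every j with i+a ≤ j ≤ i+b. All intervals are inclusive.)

2

F[0,1] B must hold from j=1 onward; find where it first fails.
  j=1: holds
  j=2: holds
  j=3: holds
  j=4: fails
Holds on [1,3], so largest k = 2.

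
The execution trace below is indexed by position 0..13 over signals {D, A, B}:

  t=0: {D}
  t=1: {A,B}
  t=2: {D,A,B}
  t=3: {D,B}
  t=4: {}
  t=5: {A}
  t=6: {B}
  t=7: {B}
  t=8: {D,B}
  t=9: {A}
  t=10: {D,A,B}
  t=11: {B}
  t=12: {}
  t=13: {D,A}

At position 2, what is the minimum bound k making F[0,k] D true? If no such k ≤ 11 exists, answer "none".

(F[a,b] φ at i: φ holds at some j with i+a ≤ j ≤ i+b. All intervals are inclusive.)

0

Scan j = 2,3,… for D:
  j=2: holds
First hit at j=2, so smallest k = 2-2 = 0.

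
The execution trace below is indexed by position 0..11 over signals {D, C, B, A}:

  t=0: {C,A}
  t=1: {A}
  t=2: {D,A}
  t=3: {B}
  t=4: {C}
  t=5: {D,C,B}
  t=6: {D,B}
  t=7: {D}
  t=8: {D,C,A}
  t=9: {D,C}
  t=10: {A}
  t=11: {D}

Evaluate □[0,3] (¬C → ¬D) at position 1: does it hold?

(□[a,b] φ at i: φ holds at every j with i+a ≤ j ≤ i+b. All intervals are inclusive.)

No

Check (¬C → ¬D) at every j in [1,4]:
  j=1: antecedent true; consequent true → ✓
  j=2: antecedent true; consequent false → ✗
  j=3: antecedent true; consequent true → ✓
  j=4: antecedent false → ✓
Fails at j=2 → formula fails.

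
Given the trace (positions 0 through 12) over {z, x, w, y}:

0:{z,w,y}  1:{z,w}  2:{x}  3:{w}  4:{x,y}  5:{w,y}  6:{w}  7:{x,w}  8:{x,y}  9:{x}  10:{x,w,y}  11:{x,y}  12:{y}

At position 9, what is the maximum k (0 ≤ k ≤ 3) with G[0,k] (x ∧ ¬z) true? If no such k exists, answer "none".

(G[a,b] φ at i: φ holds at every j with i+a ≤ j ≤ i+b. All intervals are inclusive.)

2

(x ∧ ¬z) must hold from j=9 onward; find where it first fails.
  j=9: holds
  j=10: holds
  j=11: holds
  j=12: fails
Holds on [9,11], so largest k = 2.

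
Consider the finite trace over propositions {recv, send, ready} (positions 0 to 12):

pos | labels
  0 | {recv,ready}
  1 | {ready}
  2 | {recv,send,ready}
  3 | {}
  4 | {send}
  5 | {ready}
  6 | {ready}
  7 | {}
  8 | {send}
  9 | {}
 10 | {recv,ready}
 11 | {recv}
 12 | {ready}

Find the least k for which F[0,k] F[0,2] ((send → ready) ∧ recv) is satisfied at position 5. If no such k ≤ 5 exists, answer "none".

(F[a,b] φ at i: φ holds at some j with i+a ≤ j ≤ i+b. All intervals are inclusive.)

Scan j = 5,6,… for F[0,2] ((send → ready) ∧ recv):
  j=5: fails
  j=6: fails
  j=7: fails
  j=8: holds
First hit at j=8, so smallest k = 8-5 = 3.

3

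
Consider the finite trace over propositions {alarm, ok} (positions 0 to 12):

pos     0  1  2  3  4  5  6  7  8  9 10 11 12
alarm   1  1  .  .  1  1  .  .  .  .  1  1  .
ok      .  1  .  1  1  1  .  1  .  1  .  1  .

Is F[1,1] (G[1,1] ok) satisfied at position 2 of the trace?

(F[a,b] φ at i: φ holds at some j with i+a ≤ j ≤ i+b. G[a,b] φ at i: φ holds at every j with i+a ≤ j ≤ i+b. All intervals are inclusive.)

Holds

Check G[1,1] ok at each j in [3,3]:
  j=3: holds on [4,4]
Found at j=3 → formula holds.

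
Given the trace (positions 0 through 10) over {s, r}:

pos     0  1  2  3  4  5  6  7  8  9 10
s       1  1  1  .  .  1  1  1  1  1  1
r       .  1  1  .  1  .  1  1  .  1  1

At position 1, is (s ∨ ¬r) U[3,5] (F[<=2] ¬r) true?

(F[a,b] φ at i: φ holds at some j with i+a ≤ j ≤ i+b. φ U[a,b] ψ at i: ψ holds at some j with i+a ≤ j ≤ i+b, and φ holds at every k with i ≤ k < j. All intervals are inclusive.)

Need some j in [4,6] with F[<=2] ¬r, and (s ∨ ¬r) at every k in [1,j-1].
  j=4: F[<=2] ¬r holds; (s ∨ ¬r) holds at every k in [1,3] → satisfied.

True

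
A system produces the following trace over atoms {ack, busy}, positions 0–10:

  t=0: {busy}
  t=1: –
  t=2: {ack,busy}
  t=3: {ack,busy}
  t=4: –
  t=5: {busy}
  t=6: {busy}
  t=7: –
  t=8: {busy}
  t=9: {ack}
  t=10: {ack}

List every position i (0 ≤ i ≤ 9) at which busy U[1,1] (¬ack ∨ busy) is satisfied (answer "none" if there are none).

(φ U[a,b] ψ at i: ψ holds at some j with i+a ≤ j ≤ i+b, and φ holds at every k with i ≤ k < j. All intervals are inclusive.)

Evaluate at each i in [0,9]:
  i=0: ✓ (rhs at j=1; lhs holds on [0,0])
  i=1: ✗ (lhs fails at k=1 before rhs at j=2)
  i=2: ✓ (rhs at j=3; lhs holds on [2,2])
  i=3: ✓ (rhs at j=4; lhs holds on [3,3])
  i=4: ✗ (lhs fails at k=4 before rhs at j=5)
  i=5: ✓ (rhs at j=6; lhs holds on [5,5])
  i=6: ✓ (rhs at j=7; lhs holds on [6,6])
  i=7: ✗ (lhs fails at k=7 before rhs at j=8)
  i=8: ✗ (no rhs in [9,9])
  i=9: ✗ (no rhs in [10,10])

0, 2, 3, 5, 6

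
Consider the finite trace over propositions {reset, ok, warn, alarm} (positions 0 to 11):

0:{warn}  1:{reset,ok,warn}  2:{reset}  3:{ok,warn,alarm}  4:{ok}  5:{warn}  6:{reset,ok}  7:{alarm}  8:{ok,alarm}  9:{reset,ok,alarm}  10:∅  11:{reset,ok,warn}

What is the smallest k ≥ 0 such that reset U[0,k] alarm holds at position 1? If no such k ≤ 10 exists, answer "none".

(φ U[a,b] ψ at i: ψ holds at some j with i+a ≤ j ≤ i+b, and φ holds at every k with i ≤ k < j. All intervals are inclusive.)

2

Need earliest j ≥ 1 with alarm, and reset at every k in [1,j-1].
  j=1: rhs fails.
  j=2: rhs fails.
  j=3: rhs holds; lhs holds on [1,2]. k = 2.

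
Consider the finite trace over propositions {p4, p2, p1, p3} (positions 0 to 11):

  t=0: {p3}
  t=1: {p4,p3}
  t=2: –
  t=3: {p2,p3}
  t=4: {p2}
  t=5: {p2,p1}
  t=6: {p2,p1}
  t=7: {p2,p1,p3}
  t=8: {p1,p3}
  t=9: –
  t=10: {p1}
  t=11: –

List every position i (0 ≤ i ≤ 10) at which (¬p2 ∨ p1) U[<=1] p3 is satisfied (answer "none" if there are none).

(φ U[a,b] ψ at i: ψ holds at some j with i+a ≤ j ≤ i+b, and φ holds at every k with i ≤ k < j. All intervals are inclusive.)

0, 1, 2, 3, 6, 7, 8

Evaluate at each i in [0,10]:
  i=0: ✓ (rhs at j=0)
  i=1: ✓ (rhs at j=1)
  i=2: ✓ (rhs at j=3; lhs holds on [2,2])
  i=3: ✓ (rhs at j=3)
  i=4: ✗ (no rhs in [4,5])
  i=5: ✗ (no rhs in [5,6])
  i=6: ✓ (rhs at j=7; lhs holds on [6,6])
  i=7: ✓ (rhs at j=7)
  i=8: ✓ (rhs at j=8)
  i=9: ✗ (no rhs in [9,10])
  i=10: ✗ (no rhs in [10,11])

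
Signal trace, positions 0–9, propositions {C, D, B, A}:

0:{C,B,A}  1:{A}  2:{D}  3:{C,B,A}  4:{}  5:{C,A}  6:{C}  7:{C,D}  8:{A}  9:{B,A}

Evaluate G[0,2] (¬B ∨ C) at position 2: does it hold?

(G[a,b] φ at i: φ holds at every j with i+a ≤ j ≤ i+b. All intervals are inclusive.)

True

Check (¬B ∨ C) at every j in [2,4]:
  j=2: true
  j=3: true
  j=4: true
All positions satisfy it → formula holds.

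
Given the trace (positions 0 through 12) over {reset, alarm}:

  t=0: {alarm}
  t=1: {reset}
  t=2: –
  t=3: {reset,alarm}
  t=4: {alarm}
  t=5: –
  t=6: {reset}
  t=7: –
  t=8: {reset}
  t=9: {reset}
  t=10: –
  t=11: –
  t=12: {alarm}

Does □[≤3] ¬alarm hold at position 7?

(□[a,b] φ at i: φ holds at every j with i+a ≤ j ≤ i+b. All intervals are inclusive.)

Check ¬alarm at every j in [7,10]:
  j=7: true
  j=8: true
  j=9: true
  j=10: true
All positions satisfy it → formula holds.

True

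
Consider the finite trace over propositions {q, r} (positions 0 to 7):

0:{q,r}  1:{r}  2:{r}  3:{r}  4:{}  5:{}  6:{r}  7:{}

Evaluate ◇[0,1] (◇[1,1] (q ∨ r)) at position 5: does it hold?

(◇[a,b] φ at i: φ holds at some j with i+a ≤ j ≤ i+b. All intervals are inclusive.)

True

Check ◇[1,1] (q ∨ r) at each j in [5,6]:
  j=5: holds (witness at 6)
  j=6: fails (none in [7,7])
Found at j=5 → formula holds.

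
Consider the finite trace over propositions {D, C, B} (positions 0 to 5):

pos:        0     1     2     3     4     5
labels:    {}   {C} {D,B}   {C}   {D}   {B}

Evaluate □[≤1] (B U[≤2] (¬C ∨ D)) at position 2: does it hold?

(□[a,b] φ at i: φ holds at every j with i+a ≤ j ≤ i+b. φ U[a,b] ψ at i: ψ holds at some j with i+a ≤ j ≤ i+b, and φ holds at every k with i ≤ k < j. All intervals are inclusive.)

False

Check (B U[≤2] (¬C ∨ D)) at every j in [2,3]:
  j=2: holds
  j=3: fails
Fails at j=3 → formula fails.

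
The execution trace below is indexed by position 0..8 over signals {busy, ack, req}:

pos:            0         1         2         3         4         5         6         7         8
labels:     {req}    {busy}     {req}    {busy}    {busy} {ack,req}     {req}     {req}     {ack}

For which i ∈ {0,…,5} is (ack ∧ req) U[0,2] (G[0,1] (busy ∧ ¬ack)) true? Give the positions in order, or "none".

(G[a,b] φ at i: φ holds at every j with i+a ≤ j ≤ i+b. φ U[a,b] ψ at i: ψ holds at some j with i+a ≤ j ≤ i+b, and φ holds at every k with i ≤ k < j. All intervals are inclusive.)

3

Evaluate at each i in [0,5]:
  i=0: ✗ (no rhs in [0,2])
  i=1: ✗ (lhs fails at k=1 before rhs at j=3)
  i=2: ✗ (lhs fails at k=2 before rhs at j=3)
  i=3: ✓ (rhs at j=3)
  i=4: ✗ (no rhs in [4,6])
  i=5: ✗ (no rhs in [5,7])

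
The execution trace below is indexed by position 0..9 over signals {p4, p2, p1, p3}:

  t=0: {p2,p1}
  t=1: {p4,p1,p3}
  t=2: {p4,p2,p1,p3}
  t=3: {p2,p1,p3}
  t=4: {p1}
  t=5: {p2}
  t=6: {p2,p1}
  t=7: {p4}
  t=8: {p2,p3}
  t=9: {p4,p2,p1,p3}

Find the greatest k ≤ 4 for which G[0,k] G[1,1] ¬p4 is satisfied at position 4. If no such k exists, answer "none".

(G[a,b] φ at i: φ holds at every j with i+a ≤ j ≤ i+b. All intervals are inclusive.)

1

G[1,1] ¬p4 must hold from j=4 onward; find where it first fails.
  j=4: holds
  j=5: holds
  j=6: fails
Holds on [4,5], so largest k = 1.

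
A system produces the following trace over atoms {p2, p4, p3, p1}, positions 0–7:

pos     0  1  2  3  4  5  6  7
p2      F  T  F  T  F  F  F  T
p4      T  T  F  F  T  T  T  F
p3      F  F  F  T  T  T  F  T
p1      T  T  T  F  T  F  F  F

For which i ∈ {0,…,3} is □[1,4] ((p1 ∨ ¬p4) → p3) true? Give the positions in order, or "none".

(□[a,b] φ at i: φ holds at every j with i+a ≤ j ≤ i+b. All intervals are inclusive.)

2, 3

Evaluate at each i in [0,3]:
  i=0: ✗ (fails at j=1)
  i=1: ✗ (fails at j=2)
  i=2: ✓ (all of [3,6])
  i=3: ✓ (all of [4,7])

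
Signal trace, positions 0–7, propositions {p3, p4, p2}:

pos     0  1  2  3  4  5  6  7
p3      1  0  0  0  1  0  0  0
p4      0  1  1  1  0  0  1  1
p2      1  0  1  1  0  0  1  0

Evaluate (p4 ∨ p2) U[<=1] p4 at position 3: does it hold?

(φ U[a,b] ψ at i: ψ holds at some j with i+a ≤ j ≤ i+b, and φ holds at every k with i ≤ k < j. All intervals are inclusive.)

Need some j in [3,4] with p4, and (p4 ∨ p2) at every k in [3,j-1].
  j=3: p4 holds; no prefix to check → satisfied.

True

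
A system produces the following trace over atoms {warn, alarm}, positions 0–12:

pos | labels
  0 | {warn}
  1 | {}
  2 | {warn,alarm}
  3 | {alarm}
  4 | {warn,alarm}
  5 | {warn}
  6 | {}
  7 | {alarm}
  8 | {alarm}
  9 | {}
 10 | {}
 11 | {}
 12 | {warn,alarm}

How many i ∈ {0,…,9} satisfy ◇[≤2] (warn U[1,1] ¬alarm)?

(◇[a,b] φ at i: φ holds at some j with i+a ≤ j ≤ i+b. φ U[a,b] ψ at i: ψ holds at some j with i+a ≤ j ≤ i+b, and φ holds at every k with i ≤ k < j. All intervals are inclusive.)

5

Evaluate at each i in [0,9]:
  i=0: ✓ (witness j=0)
  i=1: ✗ (none in [1,3])
  i=2: ✓ (witness j=4)
  i=3: ✓ (witness j=4)
  i=4: ✓ (witness j=4)
  i=5: ✓ (witness j=5)
  i=6: ✗ (none in [6,8])
  i=7: ✗ (none in [7,9])
  i=8: ✗ (none in [8,10])
  i=9: ✗ (none in [9,11])
Positions where it holds: {0, 2, 3, 4, 5} → 5.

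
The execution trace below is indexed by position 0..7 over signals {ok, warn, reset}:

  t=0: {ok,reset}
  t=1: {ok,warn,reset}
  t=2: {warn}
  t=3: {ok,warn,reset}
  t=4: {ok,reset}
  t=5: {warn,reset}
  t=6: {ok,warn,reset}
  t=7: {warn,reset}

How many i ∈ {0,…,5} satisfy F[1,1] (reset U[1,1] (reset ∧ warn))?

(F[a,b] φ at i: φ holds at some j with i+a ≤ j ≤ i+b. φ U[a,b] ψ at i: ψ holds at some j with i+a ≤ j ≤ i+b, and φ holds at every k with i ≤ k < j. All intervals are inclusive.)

Evaluate at each i in [0,5]:
  i=0: ✗ (none in [1,1])
  i=1: ✗ (none in [2,2])
  i=2: ✗ (none in [3,3])
  i=3: ✓ (witness j=4)
  i=4: ✓ (witness j=5)
  i=5: ✓ (witness j=6)
Positions where it holds: {3, 4, 5} → 3.

3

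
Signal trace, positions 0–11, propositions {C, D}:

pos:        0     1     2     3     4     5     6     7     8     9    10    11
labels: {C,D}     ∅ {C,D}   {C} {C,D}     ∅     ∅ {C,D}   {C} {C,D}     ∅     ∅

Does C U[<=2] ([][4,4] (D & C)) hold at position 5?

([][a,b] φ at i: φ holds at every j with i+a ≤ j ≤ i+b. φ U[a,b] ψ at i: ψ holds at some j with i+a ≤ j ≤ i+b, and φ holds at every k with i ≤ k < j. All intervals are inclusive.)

Need some j in [5,7] with [][4,4] (D & C), and C at every k in [5,j-1].
  j=5: [][4,4] (D & C) holds; no prefix to check → satisfied.

Yes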